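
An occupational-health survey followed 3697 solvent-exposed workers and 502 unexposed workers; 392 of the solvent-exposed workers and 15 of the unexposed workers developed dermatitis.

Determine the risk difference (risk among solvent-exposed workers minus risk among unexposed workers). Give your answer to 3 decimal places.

RD ≈ 0.076

risk, solvent-exposed workers = 392/3697 = 0.10603
risk, unexposed workers = 15/502 = 0.02988
risk difference = 0.10603 − 0.02988 = 0.076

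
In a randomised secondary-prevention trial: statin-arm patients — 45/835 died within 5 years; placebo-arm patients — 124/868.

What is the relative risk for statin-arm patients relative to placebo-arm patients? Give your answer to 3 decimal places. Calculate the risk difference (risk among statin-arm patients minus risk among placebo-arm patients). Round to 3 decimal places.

RR = 0.377; RD = -0.089

risk, statin-arm patients = 45/835 = 0.0539
risk, placebo-arm patients = 124/868 = 0.1429
RR = 0.0539 / 0.1429 = 0.377
risk difference = 0.0539 − 0.1429 = -0.089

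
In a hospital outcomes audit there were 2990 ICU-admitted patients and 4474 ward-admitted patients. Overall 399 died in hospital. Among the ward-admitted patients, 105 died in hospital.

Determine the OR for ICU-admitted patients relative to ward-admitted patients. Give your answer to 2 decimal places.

ICU-admitted patients with the outcome: 399 − 105 = 294
ICU-admitted patients without the outcome: 2990 − 294 = 2696
ward-admitted patients without the outcome: 4474 − 105 = 4369
OR = (294 × 4369) / (2696 × 105) = 1284486/283080 ≈ 4.54

OR: 4.54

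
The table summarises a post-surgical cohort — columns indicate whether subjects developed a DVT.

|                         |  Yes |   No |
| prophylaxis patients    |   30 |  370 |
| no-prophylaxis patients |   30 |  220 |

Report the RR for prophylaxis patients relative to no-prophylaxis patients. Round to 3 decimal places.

risk, prophylaxis patients = 30/400 = 0.0750
risk, no-prophylaxis patients = 30/250 = 0.1200
RR = 0.0750 / 0.1200 = 0.625

RR: 0.625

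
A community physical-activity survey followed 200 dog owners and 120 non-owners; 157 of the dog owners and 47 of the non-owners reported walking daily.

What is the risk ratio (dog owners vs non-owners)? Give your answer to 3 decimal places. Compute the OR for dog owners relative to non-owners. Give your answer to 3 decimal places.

risk, dog owners = 157/200 = 0.7850
risk, non-owners = 47/120 = 0.3917
RR = 0.7850 / 0.3917 = 2.004
OR = (157 × 73) / (43 × 47) = 11461/2021 ≈ 5.671

RR = 2.004; OR = 5.671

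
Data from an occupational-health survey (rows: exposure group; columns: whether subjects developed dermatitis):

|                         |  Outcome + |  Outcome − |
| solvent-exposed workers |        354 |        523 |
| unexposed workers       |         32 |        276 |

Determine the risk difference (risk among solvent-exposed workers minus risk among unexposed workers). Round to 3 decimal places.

0.300

risk, solvent-exposed workers = 354/877 = 0.4036
risk, unexposed workers = 32/308 = 0.1039
risk difference = 0.4036 − 0.1039 = 0.300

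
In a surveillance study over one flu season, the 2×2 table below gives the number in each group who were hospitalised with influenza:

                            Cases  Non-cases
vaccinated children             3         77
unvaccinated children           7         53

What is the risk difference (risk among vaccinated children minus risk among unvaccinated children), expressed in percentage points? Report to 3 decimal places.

-7.917

risk, vaccinated children = 3/80 = 0.03750
risk, unvaccinated children = 7/60 = 0.11667
risk difference = 0.03750 − 0.11667 = -0.07917 → -7.917 percentage points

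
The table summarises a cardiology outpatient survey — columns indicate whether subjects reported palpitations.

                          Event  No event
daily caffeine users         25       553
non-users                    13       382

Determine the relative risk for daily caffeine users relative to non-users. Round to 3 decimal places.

risk, daily caffeine users = 25/578 = 0.04325
risk, non-users = 13/395 = 0.03291
RR = 0.04325 / 0.03291 = 1.314

RR ≈ 1.314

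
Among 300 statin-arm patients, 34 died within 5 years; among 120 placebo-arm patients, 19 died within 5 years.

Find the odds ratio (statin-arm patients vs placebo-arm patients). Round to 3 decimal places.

0.679

odds, statin-arm patients = 34/266 = 0.1278
odds, placebo-arm patients = 19/101 = 0.1881
OR = 0.1278 / 0.1881 = 0.679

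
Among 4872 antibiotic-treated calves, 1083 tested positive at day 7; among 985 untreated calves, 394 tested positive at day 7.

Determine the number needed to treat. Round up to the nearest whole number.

risk, antibiotic-treated calves = 1083/4872 = 0.222291
risk, untreated calves = 394/985 = 0.400000
absolute risk difference = 0.177709
1 / 0.177709 = 5.627 → round up → 6

6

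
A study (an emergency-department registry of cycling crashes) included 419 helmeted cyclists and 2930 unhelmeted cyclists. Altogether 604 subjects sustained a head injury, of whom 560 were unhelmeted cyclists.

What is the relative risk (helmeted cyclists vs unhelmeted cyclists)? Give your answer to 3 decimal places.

helmeted cyclists with the outcome: 604 − 560 = 44
helmeted cyclists without the outcome: 419 − 44 = 375
unhelmeted cyclists without the outcome: 2930 − 560 = 2370
risk, helmeted cyclists = 44/419 = 0.1050
risk, unhelmeted cyclists = 560/2930 = 0.1911
RR = 0.1050 / 0.1911 = 0.549

RR ≈ 0.549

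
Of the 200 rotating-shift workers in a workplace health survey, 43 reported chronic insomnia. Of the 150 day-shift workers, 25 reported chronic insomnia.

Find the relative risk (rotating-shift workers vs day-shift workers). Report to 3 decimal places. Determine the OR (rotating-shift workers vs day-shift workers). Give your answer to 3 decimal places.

risk, rotating-shift workers = 43/200 = 0.2150
risk, day-shift workers = 25/150 = 0.1667
RR = 0.2150 / 0.1667 = 1.290
OR = (43 × 125) / (157 × 25) = 5375/3925 ≈ 1.369

RR = 1.290; OR = 1.369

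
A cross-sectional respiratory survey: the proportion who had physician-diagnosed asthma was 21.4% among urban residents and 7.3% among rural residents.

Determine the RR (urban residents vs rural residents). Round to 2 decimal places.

RR = 0.2140 / 0.0730 = 2.93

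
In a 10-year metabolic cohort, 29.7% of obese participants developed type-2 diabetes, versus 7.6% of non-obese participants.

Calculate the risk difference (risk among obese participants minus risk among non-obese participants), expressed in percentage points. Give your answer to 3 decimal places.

RD ≈ 22.100

risk difference = 0.2970 − 0.0760 = 0.2210 → 22.100 percentage points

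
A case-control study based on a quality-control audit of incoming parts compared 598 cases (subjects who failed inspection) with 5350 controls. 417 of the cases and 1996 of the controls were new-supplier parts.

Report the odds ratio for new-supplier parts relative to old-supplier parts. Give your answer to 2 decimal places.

OR = (417 × 3354) / (1996 × 181) = 1398618/361276 ≈ 3.87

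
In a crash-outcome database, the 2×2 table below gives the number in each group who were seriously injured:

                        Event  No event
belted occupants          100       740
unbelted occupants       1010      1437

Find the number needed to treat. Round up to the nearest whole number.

4

risk, belted occupants = 100/840 = 0.119048
risk, unbelted occupants = 1010/2447 = 0.412750
absolute risk difference = 0.293703
1 / 0.293703 = 3.405 → round up → 4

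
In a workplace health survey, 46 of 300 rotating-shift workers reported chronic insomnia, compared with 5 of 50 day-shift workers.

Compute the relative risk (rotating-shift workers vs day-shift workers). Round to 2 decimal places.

risk, rotating-shift workers = 46/300 = 0.1533
risk, day-shift workers = 5/50 = 0.1000
RR = 0.1533 / 0.1000 = 1.53

1.53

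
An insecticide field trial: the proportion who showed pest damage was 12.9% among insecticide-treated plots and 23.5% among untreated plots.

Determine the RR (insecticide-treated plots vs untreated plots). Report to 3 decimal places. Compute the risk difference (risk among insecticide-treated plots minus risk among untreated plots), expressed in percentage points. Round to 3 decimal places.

RR = 0.549; RD = -10.600

RR = 0.1290 / 0.2350 = 0.549
risk difference = 0.1290 − 0.2350 = -0.1060 → -10.600 percentage points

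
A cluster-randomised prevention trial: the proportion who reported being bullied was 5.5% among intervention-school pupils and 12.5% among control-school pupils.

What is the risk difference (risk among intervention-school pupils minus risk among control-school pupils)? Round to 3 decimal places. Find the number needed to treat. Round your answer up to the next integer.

risk difference = 0.0550 − 0.1250 = -0.070
absolute risk difference = 0.070000
1 / 0.070000 = 14.286 → round up → 15

RD = -0.070; NNT = 15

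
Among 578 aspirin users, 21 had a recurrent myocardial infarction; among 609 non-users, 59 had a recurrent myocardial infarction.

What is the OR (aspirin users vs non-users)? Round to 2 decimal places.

OR = (21 × 550) / (557 × 59) = 11550/32863 ≈ 0.35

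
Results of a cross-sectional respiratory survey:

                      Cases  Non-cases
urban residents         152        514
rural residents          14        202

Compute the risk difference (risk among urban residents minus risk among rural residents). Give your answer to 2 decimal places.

0.16

risk, urban residents = 152/666 = 0.2282
risk, rural residents = 14/216 = 0.0648
risk difference = 0.2282 − 0.0648 = 0.16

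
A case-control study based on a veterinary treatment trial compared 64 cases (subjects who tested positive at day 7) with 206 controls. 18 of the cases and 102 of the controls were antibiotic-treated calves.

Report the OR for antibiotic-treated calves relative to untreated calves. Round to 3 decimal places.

odds, antibiotic-treated calves = 18/102 = 0.1765
odds, untreated calves = 46/104 = 0.4423
OR = 0.1765 / 0.4423 = 0.399

0.399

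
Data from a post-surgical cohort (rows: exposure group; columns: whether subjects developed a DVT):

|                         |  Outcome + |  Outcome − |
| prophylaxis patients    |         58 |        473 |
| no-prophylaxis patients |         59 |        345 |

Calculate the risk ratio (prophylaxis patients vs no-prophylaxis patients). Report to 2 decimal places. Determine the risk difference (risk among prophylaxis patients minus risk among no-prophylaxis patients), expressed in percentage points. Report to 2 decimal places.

RR = 0.75; RD = -3.68

risk, prophylaxis patients = 58/531 = 0.1092
risk, no-prophylaxis patients = 59/404 = 0.1460
RR = 0.1092 / 0.1460 = 0.75
risk difference = 0.1092 − 0.1460 = -0.0368 → -3.68 percentage points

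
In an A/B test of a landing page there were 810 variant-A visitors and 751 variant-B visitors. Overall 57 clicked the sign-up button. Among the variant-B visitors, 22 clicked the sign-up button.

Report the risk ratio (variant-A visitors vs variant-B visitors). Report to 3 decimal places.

variant-A visitors with the outcome: 57 − 22 = 35
variant-A visitors without the outcome: 810 − 35 = 775
variant-B visitors without the outcome: 751 − 22 = 729
risk, variant-A visitors = 35/810 = 0.04321
risk, variant-B visitors = 22/751 = 0.02929
RR = 0.04321 / 0.02929 = 1.475

1.475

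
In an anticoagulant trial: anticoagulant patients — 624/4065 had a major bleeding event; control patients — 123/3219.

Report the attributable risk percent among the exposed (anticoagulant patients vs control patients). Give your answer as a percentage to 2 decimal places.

75.11%

risk, anticoagulant patients = 624/4065 = 0.15351
risk, control patients = 123/3219 = 0.03821
AR% = (0.15351 − 0.03821) / 0.15351 = 0.7511 → 75.11%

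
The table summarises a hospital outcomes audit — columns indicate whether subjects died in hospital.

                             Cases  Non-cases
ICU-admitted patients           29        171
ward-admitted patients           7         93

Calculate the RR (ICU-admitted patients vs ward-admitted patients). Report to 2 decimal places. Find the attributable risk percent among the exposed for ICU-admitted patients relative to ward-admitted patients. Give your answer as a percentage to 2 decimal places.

RR = 2.07; AR% = 51.72%

risk, ICU-admitted patients = 29/200 = 0.1450
risk, ward-admitted patients = 7/100 = 0.0700
RR = 0.1450 / 0.0700 = 2.07
AR% = (0.1450 − 0.0700) / 0.1450 = 0.5172 → 51.72%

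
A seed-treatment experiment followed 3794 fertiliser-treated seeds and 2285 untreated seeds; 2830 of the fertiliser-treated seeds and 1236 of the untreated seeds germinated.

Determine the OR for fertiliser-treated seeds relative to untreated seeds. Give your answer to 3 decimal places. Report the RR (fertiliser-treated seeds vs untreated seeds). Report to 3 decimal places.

OR = (2830 × 1049) / (964 × 1236) = 2968670/1191504 ≈ 2.492
risk, fertiliser-treated seeds = 2830/3794 = 0.7459
risk, untreated seeds = 1236/2285 = 0.5409
RR = 0.7459 / 0.5409 = 1.379

OR = 2.492; RR = 1.379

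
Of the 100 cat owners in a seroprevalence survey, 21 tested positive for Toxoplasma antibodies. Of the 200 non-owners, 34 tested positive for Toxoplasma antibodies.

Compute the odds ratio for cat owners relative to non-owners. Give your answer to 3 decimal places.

OR = (21 × 166) / (79 × 34) = 3486/2686 ≈ 1.298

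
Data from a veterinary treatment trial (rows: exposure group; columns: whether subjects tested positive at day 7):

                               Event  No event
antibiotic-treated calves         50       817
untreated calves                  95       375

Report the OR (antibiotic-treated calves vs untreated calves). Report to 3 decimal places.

OR = (50 × 375) / (817 × 95) = 18750/77615 ≈ 0.242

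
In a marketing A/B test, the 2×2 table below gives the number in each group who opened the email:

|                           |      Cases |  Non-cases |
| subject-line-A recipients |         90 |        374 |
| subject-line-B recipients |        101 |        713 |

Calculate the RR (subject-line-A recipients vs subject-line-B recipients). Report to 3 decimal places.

1.563

risk, subject-line-A recipients = 90/464 = 0.1940
risk, subject-line-B recipients = 101/814 = 0.1241
RR = 0.1940 / 0.1241 = 1.563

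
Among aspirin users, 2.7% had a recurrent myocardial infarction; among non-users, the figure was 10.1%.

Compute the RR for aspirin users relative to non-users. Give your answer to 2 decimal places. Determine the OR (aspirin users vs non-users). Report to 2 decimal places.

RR = 0.02700 / 0.10100 = 0.27
odds, aspirin users = 0.02700/0.97300 = 0.02775
odds, non-users = 0.10100/0.89900 = 0.11235
OR = 0.02775 / 0.11235 = 0.25

RR = 0.27; OR = 0.25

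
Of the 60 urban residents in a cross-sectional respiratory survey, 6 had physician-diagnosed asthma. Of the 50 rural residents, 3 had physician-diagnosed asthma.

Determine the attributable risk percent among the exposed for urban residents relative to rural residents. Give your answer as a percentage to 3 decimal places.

risk, urban residents = 6/60 = 0.1000
risk, rural residents = 3/50 = 0.0600
AR% = (0.1000 − 0.0600) / 0.1000 = 0.4000 → 40.000%

AR%: 40.000%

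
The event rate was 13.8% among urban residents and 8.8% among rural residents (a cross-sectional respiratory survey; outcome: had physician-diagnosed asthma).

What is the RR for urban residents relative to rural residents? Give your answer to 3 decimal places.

RR = 0.1380 / 0.0880 = 1.568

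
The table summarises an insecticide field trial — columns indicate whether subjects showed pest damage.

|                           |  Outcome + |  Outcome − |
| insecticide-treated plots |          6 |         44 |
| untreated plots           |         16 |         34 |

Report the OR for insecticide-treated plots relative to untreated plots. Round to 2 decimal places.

0.29

odds, insecticide-treated plots = 6/44 = 0.1364
odds, untreated plots = 16/34 = 0.4706
OR = 0.1364 / 0.4706 = 0.29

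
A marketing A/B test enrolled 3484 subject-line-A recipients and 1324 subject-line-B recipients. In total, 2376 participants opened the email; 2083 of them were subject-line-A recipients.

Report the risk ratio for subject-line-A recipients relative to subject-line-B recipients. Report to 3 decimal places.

subject-line-A recipients without the outcome: 3484 − 2083 = 1401
subject-line-B recipients with the outcome: 2376 − 2083 = 293
subject-line-B recipients without the outcome: 1324 − 293 = 1031
risk, subject-line-A recipients = 2083/3484 = 0.5979
risk, subject-line-B recipients = 293/1324 = 0.2213
RR = 0.5979 / 0.2213 = 2.702

RR = 2.702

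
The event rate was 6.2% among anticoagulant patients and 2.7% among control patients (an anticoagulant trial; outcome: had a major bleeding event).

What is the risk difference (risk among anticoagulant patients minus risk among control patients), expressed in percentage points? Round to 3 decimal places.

3.500

risk difference = 0.06200 − 0.02700 = 0.03500 → 3.500 percentage points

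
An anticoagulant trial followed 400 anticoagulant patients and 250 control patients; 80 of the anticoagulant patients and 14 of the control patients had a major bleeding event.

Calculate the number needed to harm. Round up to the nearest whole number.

7

risk, anticoagulant patients = 80/400 = 0.200000
risk, control patients = 14/250 = 0.056000
absolute risk difference = 0.144000
1 / 0.144000 = 6.944 → round up → 7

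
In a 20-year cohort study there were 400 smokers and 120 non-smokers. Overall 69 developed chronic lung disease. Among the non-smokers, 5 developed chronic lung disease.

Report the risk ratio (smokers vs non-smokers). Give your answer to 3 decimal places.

smokers with the outcome: 69 − 5 = 64
smokers without the outcome: 400 − 64 = 336
non-smokers without the outcome: 120 − 5 = 115
risk, smokers = 64/400 = 0.16000
risk, non-smokers = 5/120 = 0.04167
RR = 0.16000 / 0.04167 = 3.840

RR: 3.840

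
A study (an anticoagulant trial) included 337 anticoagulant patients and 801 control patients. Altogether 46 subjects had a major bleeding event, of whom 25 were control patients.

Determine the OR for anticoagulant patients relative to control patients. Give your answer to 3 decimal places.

anticoagulant patients with the outcome: 46 − 25 = 21
anticoagulant patients without the outcome: 337 − 21 = 316
control patients without the outcome: 801 − 25 = 776
odds, anticoagulant patients = 21/316 = 0.06646
odds, control patients = 25/776 = 0.03222
OR = 0.06646 / 0.03222 = 2.063

OR = 2.063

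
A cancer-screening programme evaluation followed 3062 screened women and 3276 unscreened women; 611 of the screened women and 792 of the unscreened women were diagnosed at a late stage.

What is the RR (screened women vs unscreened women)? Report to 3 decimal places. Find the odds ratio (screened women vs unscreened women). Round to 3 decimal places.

risk, screened women = 611/3062 = 0.1995
risk, unscreened women = 792/3276 = 0.2418
RR = 0.1995 / 0.2418 = 0.825
OR = (611 × 2484) / (2451 × 792) = 1517724/1941192 ≈ 0.782

RR = 0.825; OR = 0.782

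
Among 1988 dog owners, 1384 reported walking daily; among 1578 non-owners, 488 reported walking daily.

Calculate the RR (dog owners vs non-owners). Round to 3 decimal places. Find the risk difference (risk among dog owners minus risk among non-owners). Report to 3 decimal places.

RR = 2.251; RD = 0.387

risk, dog owners = 1384/1988 = 0.6962
risk, non-owners = 488/1578 = 0.3093
RR = 0.6962 / 0.3093 = 2.251
risk difference = 0.6962 − 0.3093 = 0.387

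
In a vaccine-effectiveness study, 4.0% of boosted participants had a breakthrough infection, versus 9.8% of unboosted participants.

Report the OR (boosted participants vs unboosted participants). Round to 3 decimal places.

odds, boosted participants = 0.04000/0.96000 = 0.04167
odds, unboosted participants = 0.09800/0.90200 = 0.10865
OR = 0.04167 / 0.10865 = 0.384

OR = 0.384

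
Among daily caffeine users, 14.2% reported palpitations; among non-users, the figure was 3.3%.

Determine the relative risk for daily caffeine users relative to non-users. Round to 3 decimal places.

RR = 0.14200 / 0.03300 = 4.303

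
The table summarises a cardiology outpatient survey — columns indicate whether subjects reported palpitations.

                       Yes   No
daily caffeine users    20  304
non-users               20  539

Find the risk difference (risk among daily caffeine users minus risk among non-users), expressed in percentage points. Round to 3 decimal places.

RD ≈ 2.595

risk, daily caffeine users = 20/324 = 0.06173
risk, non-users = 20/559 = 0.03578
risk difference = 0.06173 − 0.03578 = 0.02595 → 2.595 percentage points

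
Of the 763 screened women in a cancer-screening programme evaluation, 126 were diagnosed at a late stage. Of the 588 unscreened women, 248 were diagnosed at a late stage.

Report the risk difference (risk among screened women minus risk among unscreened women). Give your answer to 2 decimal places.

risk, screened women = 126/763 = 0.1651
risk, unscreened women = 248/588 = 0.4218
risk difference = 0.1651 − 0.4218 = -0.26

RD: -0.26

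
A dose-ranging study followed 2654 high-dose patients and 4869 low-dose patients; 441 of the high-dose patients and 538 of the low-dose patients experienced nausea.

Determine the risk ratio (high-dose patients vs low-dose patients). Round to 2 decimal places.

risk, high-dose patients = 441/2654 = 0.1662
risk, low-dose patients = 538/4869 = 0.1105
RR = 0.1662 / 0.1105 = 1.50

RR ≈ 1.50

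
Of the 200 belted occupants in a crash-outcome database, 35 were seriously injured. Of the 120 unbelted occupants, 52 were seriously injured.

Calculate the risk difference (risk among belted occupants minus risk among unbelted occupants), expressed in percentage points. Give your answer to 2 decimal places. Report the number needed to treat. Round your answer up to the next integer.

RD = -25.83; NNT = 4

risk, belted occupants = 35/200 = 0.1750
risk, unbelted occupants = 52/120 = 0.4333
risk difference = 0.1750 − 0.4333 = -0.2583 → -25.83 percentage points
absolute risk difference = 0.258333
1 / 0.258333 = 3.871 → round up → 4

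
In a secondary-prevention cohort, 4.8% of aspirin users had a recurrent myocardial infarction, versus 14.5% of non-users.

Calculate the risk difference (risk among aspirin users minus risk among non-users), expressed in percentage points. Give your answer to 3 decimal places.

-9.700

risk difference = 0.04800 − 0.14500 = -0.09700 → -9.700 percentage points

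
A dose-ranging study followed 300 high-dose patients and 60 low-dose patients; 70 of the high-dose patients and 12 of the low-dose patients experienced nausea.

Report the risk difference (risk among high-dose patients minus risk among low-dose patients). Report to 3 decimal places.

risk, high-dose patients = 70/300 = 0.2333
risk, low-dose patients = 12/60 = 0.2000
risk difference = 0.2333 − 0.2000 = 0.033

RD ≈ 0.033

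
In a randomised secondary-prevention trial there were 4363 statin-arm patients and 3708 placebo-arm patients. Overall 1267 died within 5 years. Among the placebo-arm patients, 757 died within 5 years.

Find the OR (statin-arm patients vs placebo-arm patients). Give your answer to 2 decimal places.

0.52

statin-arm patients with the outcome: 1267 − 757 = 510
statin-arm patients without the outcome: 4363 − 510 = 3853
placebo-arm patients without the outcome: 3708 − 757 = 2951
odds, statin-arm patients = 510/3853 = 0.1324
odds, placebo-arm patients = 757/2951 = 0.2565
OR = 0.1324 / 0.2565 = 0.52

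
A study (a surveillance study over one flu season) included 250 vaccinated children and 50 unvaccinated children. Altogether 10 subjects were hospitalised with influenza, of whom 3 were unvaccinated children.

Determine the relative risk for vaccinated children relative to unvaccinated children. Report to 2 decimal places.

RR: 0.47

vaccinated children with the outcome: 10 − 3 = 7
vaccinated children without the outcome: 250 − 7 = 243
unvaccinated children without the outcome: 50 − 3 = 47
risk, vaccinated children = 7/250 = 0.02800
risk, unvaccinated children = 3/50 = 0.06000
RR = 0.02800 / 0.06000 = 0.47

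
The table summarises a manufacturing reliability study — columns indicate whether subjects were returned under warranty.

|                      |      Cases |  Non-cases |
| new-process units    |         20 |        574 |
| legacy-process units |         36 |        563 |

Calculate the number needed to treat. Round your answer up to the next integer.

38

risk, new-process units = 20/594 = 0.033670
risk, legacy-process units = 36/599 = 0.060100
absolute risk difference = 0.026430
1 / 0.026430 = 37.836 → round up → 38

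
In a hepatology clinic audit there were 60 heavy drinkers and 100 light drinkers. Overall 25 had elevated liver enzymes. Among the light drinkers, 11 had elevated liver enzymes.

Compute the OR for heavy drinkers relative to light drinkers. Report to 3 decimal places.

OR: 2.462

heavy drinkers with the outcome: 25 − 11 = 14
heavy drinkers without the outcome: 60 − 14 = 46
light drinkers without the outcome: 100 − 11 = 89
odds, heavy drinkers = 14/46 = 0.3043
odds, light drinkers = 11/89 = 0.1236
OR = 0.3043 / 0.1236 = 2.462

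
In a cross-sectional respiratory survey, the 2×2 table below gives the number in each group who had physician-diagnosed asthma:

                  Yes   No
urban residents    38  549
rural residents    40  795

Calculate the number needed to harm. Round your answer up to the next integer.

60

risk, urban residents = 38/587 = 0.064736
risk, rural residents = 40/835 = 0.047904
absolute risk difference = 0.016832
1 / 0.016832 = 59.411 → round up → 60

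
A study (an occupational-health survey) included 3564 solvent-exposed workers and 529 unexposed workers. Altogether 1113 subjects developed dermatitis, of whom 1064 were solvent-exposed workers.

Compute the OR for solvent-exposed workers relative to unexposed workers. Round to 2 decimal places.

OR ≈ 4.17

solvent-exposed workers without the outcome: 3564 − 1064 = 2500
unexposed workers with the outcome: 1113 − 1064 = 49
unexposed workers without the outcome: 529 − 49 = 480
odds, solvent-exposed workers = 1064/2500 = 0.4256
odds, unexposed workers = 49/480 = 0.1021
OR = 0.4256 / 0.1021 = 4.17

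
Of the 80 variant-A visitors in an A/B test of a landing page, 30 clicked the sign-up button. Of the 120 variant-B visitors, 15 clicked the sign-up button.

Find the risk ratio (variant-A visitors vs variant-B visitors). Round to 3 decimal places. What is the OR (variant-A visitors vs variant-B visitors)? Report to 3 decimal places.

RR = 3.000; OR = 4.200

risk, variant-A visitors = 30/80 = 0.3750
risk, variant-B visitors = 15/120 = 0.1250
RR = 0.3750 / 0.1250 = 3.000
OR = (30 × 105) / (50 × 15) = 3150/750 ≈ 4.200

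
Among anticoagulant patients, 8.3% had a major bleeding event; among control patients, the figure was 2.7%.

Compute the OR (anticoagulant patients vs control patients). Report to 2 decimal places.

odds, anticoagulant patients = 0.08300/0.91700 = 0.09051
odds, control patients = 0.02700/0.97300 = 0.02775
OR = 0.09051 / 0.02775 = 3.26

3.26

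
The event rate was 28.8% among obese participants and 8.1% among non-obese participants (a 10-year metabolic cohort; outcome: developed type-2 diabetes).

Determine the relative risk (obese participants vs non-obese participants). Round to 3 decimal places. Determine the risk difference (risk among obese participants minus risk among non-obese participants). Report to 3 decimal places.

RR = 0.2880 / 0.0810 = 3.556
risk difference = 0.2880 − 0.0810 = 0.207

RR = 3.556; RD = 0.207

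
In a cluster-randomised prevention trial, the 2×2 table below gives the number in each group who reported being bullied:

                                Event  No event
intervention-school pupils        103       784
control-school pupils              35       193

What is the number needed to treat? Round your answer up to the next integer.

NNT = 27

risk, intervention-school pupils = 103/887 = 0.116122
risk, control-school pupils = 35/228 = 0.153509
absolute risk difference = 0.037387
1 / 0.037387 = 26.747 → round up → 27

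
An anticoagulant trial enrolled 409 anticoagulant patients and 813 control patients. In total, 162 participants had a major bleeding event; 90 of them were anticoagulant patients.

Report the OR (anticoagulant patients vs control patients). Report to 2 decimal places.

anticoagulant patients without the outcome: 409 − 90 = 319
control patients with the outcome: 162 − 90 = 72
control patients without the outcome: 813 − 72 = 741
odds, anticoagulant patients = 90/319 = 0.2821
odds, control patients = 72/741 = 0.0972
OR = 0.2821 / 0.0972 = 2.90

OR ≈ 2.90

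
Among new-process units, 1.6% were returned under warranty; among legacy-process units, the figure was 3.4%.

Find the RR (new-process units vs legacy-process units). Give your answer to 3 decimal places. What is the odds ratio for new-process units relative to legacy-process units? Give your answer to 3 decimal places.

RR = 0.01600 / 0.03400 = 0.471
odds, new-process units = 0.01600/0.98400 = 0.01626
odds, legacy-process units = 0.03400/0.96600 = 0.03520
OR = 0.01626 / 0.03520 = 0.462

RR = 0.471; OR = 0.462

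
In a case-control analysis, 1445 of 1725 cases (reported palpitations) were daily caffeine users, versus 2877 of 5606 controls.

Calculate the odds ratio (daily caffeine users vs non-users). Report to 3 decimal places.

OR = (1445 × 2729) / (2877 × 280) = 3943405/805560 ≈ 4.895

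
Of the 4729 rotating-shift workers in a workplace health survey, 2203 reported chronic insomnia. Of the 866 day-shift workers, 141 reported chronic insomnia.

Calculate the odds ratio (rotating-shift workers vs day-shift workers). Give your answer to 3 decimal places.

OR = (2203 × 725) / (2526 × 141) = 1597175/356166 ≈ 4.484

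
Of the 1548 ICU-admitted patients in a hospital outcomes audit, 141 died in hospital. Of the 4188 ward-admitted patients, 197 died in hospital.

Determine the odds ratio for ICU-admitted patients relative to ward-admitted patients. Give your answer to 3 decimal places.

OR = (141 × 3991) / (1407 × 197) = 562731/277179 ≈ 2.030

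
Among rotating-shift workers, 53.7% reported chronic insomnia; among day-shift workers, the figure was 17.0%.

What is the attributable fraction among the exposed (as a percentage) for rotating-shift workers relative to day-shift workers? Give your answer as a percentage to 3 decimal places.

AR% = (0.5370 − 0.1700) / 0.5370 = 0.6834 → 68.343%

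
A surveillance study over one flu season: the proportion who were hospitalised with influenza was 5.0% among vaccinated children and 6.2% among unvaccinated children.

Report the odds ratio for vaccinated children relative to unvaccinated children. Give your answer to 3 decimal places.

odds, vaccinated children = 0.0500/0.9500 = 0.0526
odds, unvaccinated children = 0.0620/0.9380 = 0.0661
OR = 0.0526 / 0.0661 = 0.796

0.796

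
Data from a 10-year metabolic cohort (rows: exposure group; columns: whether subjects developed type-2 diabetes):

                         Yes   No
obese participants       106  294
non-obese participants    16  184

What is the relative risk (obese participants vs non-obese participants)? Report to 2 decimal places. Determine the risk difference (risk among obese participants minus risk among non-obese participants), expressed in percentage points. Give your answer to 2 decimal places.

RR = 3.31; RD = 18.50

risk, obese participants = 106/400 = 0.2650
risk, non-obese participants = 16/200 = 0.0800
RR = 0.2650 / 0.0800 = 3.31
risk difference = 0.2650 − 0.0800 = 0.1850 → 18.50 percentage points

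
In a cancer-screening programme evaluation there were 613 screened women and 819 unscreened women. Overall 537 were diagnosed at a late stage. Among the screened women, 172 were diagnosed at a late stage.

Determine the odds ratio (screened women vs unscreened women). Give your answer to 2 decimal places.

screened women without the outcome: 613 − 172 = 441
unscreened women with the outcome: 537 − 172 = 365
unscreened women without the outcome: 819 − 365 = 454
OR = (172 × 454) / (441 × 365) = 78088/160965 ≈ 0.49

OR = 0.49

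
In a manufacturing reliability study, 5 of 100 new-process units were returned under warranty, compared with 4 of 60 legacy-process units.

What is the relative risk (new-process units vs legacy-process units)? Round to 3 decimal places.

risk, new-process units = 5/100 = 0.0500
risk, legacy-process units = 4/60 = 0.0667
RR = 0.0500 / 0.0667 = 0.750

0.750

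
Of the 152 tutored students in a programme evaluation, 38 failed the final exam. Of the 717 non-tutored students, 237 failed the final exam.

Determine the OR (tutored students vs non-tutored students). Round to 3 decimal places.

OR = (38 × 480) / (114 × 237) = 18240/27018 ≈ 0.675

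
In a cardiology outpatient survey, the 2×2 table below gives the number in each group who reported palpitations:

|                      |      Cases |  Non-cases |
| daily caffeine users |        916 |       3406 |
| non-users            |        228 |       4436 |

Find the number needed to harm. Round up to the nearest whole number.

7

risk, daily caffeine users = 916/4322 = 0.211939
risk, non-users = 228/4664 = 0.048885
absolute risk difference = 0.163054
1 / 0.163054 = 6.133 → round up → 7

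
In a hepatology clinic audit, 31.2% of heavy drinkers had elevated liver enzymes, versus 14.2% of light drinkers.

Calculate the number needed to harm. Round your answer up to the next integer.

NNH: 6

absolute risk difference = 0.170000
1 / 0.170000 = 5.882 → round up → 6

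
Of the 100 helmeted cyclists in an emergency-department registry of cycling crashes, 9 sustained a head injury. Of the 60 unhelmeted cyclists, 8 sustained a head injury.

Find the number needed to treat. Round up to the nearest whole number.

risk, helmeted cyclists = 9/100 = 0.090000
risk, unhelmeted cyclists = 8/60 = 0.133333
absolute risk difference = 0.043333
1 / 0.043333 = 23.077 → round up → 24

NNT: 24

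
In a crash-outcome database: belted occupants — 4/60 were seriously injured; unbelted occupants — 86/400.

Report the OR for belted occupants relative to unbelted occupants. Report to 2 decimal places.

odds, belted occupants = 4/56 = 0.0714
odds, unbelted occupants = 86/314 = 0.2739
OR = 0.0714 / 0.2739 = 0.26

OR ≈ 0.26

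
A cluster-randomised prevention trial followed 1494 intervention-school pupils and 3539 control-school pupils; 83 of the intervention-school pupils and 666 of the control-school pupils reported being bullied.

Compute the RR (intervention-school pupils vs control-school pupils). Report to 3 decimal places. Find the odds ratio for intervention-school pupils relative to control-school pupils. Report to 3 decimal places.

RR = 0.295; OR = 0.254

risk, intervention-school pupils = 83/1494 = 0.0556
risk, control-school pupils = 666/3539 = 0.1882
RR = 0.0556 / 0.1882 = 0.295
odds, intervention-school pupils = 83/1411 = 0.0588
odds, control-school pupils = 666/2873 = 0.2318
OR = 0.0588 / 0.2318 = 0.254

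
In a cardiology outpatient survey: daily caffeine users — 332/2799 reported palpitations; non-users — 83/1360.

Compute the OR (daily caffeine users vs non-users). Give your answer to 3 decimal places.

OR = (332 × 1277) / (2467 × 83) = 423964/204761 ≈ 2.071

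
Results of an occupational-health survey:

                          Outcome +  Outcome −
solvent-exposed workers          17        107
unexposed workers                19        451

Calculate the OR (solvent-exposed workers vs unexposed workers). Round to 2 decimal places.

OR: 3.77

odds, solvent-exposed workers = 17/107 = 0.15888
odds, unexposed workers = 19/451 = 0.04213
OR = 0.15888 / 0.04213 = 3.77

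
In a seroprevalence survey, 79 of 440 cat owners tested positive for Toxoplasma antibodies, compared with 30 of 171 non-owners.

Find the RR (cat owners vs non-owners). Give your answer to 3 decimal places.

RR ≈ 1.023

risk, cat owners = 79/440 = 0.1795
risk, non-owners = 30/171 = 0.1754
RR = 0.1795 / 0.1754 = 1.023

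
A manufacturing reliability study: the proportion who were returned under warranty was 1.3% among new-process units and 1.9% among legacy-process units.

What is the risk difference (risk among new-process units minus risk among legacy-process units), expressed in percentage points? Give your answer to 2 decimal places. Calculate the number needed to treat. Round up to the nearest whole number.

risk difference = 0.01300 − 0.01900 = -0.00600 → -0.60 percentage points
absolute risk difference = 0.006000
1 / 0.006000 = 166.667 → round up → 167

RD = -0.60; NNT = 167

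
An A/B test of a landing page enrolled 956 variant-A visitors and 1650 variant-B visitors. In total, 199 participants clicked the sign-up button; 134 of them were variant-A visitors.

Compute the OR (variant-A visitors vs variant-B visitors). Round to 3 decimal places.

variant-A visitors without the outcome: 956 − 134 = 822
variant-B visitors with the outcome: 199 − 134 = 65
variant-B visitors without the outcome: 1650 − 65 = 1585
OR = (134 × 1585) / (822 × 65) = 212390/53430 ≈ 3.975

OR: 3.975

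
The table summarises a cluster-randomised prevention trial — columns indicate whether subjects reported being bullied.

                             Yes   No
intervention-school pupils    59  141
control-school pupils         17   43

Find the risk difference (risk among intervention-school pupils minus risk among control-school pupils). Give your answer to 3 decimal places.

risk, intervention-school pupils = 59/200 = 0.2950
risk, control-school pupils = 17/60 = 0.2833
risk difference = 0.2950 − 0.2833 = 0.012

0.012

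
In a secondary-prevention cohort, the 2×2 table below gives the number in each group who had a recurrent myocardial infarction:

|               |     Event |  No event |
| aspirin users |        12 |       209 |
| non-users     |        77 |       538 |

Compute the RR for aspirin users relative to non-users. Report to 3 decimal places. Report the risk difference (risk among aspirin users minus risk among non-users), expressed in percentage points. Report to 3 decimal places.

risk, aspirin users = 12/221 = 0.0543
risk, non-users = 77/615 = 0.1252
RR = 0.0543 / 0.1252 = 0.434
risk difference = 0.0543 − 0.1252 = -0.0709 → -7.090 percentage points

RR = 0.434; RD = -7.090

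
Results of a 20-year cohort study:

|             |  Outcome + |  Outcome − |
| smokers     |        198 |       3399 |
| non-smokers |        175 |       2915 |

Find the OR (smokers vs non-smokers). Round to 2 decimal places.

OR = (198 × 2915) / (3399 × 175) = 577170/594825 ≈ 0.97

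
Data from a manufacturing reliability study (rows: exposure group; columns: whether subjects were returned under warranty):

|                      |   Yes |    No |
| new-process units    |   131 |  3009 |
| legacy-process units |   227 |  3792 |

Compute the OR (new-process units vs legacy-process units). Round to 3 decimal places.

OR: 0.727

odds, new-process units = 131/3009 = 0.04354
odds, legacy-process units = 227/3792 = 0.05986
OR = 0.04354 / 0.05986 = 0.727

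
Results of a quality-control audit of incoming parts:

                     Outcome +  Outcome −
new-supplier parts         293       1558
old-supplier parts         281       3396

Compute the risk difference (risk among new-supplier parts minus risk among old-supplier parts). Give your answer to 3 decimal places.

RD: 0.082

risk, new-supplier parts = 293/1851 = 0.1583
risk, old-supplier parts = 281/3677 = 0.0764
risk difference = 0.1583 − 0.0764 = 0.082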